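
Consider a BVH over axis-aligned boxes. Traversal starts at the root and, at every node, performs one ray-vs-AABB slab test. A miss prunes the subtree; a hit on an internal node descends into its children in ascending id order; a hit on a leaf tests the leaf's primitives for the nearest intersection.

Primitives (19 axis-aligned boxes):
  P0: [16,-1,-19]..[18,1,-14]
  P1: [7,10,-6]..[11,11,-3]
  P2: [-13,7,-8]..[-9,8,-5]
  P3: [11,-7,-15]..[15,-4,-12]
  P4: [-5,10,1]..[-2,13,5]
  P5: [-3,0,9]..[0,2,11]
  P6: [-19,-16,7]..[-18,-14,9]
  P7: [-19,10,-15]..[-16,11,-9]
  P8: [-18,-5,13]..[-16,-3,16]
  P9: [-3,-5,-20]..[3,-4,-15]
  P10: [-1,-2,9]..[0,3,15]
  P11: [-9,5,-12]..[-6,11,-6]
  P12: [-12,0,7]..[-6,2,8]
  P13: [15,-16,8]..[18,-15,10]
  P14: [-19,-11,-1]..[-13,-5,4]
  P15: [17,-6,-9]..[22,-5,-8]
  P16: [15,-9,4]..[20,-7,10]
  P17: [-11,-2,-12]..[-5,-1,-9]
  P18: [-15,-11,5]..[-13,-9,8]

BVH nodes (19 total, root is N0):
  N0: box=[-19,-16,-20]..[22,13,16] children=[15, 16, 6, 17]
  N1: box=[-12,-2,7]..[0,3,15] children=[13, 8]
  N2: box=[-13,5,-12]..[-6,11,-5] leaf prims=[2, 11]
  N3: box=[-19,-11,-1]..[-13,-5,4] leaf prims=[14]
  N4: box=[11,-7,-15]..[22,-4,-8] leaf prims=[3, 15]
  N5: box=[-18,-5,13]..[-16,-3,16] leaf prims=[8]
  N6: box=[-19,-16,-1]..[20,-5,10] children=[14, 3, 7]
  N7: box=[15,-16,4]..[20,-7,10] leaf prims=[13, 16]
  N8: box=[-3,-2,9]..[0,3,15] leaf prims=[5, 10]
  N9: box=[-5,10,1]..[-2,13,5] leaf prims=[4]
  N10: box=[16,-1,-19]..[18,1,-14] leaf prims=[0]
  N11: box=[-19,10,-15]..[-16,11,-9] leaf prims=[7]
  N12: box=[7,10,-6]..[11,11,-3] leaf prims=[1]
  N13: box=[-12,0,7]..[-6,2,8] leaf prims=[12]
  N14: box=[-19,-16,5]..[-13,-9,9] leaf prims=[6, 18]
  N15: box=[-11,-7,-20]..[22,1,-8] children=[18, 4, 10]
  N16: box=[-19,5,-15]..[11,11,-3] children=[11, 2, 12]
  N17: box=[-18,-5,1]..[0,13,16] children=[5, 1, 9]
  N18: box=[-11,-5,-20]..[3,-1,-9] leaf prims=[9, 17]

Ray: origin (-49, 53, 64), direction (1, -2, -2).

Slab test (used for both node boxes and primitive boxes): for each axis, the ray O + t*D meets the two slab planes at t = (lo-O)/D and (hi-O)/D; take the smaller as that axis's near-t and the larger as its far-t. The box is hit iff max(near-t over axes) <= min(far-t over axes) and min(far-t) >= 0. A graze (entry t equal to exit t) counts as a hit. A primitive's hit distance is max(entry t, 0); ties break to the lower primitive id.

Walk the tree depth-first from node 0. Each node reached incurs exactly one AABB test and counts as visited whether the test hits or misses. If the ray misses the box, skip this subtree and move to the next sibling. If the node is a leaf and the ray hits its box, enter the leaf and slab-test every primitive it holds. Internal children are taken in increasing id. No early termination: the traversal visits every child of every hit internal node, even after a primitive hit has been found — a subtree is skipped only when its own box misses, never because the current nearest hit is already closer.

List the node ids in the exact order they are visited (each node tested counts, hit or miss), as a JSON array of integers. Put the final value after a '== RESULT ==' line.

Traverse from the root:
N0 x:[30,71] y:[20,69/2] z:[24,42] -> hit [30,69/2], descend [6, 15, 16, 17]
  N6 x:[30,69] y:[29,69/2] z:[27,65/2] -> hit [30,65/2], descend [3, 7, 14]
    N3 x:[30,36] y:[29,32] z:[30,65/2] -> hit [30,32] leaf, test {P14@t=30}
    N7 x:[64,69] y:[30,69/2] z:[27,30] -> miss, prune
    N14 x:[30,36] y:[31,69/2] z:[55/2,59/2] -> miss, prune
  N15 x:[38,71] y:[26,30] z:[36,42] -> miss, prune
  N16 x:[30,60] y:[21,24] z:[67/2,79/2] -> miss, prune
  N17 x:[31,49] y:[20,29] z:[24,63/2] -> miss, prune

Visited [0, 6, 3, 7, 14, 15, 16, 17]. Tests: 8 box, 1 leaf. Nearest: P14.

== RESULT ==
[0, 6, 3, 7, 14, 15, 16, 17]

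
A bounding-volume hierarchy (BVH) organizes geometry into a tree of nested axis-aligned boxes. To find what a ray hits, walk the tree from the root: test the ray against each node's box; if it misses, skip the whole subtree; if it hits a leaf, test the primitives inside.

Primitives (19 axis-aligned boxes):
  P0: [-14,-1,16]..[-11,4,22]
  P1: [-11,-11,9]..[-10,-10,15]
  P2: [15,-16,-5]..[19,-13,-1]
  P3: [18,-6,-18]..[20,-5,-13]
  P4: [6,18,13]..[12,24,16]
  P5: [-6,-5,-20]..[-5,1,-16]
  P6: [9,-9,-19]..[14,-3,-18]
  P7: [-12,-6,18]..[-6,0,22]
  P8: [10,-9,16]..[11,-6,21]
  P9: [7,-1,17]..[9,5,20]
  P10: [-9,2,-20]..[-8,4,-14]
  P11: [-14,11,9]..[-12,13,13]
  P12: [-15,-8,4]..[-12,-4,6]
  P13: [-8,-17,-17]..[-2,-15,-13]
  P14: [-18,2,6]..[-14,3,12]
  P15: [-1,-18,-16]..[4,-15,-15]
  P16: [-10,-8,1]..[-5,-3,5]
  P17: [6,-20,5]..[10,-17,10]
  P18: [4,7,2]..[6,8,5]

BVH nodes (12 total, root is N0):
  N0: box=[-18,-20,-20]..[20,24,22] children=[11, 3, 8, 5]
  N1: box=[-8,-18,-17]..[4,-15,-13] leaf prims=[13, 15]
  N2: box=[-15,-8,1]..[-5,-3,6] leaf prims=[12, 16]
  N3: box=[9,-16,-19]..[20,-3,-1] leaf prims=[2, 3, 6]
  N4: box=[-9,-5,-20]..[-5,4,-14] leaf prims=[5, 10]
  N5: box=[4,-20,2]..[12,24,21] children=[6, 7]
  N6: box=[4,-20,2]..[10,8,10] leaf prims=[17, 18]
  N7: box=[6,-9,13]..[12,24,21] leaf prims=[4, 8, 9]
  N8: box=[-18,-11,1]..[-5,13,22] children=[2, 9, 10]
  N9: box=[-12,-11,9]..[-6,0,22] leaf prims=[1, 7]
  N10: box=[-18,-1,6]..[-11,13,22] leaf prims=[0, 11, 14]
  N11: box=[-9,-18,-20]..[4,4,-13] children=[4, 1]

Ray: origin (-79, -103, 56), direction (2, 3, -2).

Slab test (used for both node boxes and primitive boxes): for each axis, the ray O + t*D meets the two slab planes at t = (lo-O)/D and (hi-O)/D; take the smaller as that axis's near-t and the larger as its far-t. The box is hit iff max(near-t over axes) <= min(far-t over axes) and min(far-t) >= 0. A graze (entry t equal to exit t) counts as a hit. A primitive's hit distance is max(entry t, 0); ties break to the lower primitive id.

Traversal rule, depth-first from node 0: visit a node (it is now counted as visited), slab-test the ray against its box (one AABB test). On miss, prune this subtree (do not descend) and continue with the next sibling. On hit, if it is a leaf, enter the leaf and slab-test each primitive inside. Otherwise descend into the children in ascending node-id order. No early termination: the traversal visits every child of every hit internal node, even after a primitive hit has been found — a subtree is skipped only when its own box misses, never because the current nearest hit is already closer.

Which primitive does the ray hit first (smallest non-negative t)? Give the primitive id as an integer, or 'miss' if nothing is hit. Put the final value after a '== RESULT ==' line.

Trace the traversal:
N0 x:[61/2,99/2] y:[83/3,127/3] z:[17,38] -> hit [61/2,38], descend [3, 5, 8, 11]
  N3 x:[44,99/2] y:[29,100/3] z:[57/2,75/2] -> miss, prune
  N5 x:[83/2,91/2] y:[83/3,127/3] z:[35/2,27] -> miss, prune
  N8 x:[61/2,37] y:[92/3,116/3] z:[17,55/2] -> miss, prune
  N11 x:[35,83/2] y:[85/3,107/3] z:[69/2,38] -> hit [35,107/3], descend [1, 4]
    N1 x:[71/2,83/2] y:[85/3,88/3] z:[69/2,73/2] -> miss, prune
    N4 x:[35,37] y:[98/3,107/3] z:[35,38] -> hit [35,107/3] leaf, test {P5(miss), P10@t=35}

7 AABB tests over nodes [0, 3, 5, 8, 11, 1, 4]; 1 leaf entered; closest P10.

== RESULT ==
10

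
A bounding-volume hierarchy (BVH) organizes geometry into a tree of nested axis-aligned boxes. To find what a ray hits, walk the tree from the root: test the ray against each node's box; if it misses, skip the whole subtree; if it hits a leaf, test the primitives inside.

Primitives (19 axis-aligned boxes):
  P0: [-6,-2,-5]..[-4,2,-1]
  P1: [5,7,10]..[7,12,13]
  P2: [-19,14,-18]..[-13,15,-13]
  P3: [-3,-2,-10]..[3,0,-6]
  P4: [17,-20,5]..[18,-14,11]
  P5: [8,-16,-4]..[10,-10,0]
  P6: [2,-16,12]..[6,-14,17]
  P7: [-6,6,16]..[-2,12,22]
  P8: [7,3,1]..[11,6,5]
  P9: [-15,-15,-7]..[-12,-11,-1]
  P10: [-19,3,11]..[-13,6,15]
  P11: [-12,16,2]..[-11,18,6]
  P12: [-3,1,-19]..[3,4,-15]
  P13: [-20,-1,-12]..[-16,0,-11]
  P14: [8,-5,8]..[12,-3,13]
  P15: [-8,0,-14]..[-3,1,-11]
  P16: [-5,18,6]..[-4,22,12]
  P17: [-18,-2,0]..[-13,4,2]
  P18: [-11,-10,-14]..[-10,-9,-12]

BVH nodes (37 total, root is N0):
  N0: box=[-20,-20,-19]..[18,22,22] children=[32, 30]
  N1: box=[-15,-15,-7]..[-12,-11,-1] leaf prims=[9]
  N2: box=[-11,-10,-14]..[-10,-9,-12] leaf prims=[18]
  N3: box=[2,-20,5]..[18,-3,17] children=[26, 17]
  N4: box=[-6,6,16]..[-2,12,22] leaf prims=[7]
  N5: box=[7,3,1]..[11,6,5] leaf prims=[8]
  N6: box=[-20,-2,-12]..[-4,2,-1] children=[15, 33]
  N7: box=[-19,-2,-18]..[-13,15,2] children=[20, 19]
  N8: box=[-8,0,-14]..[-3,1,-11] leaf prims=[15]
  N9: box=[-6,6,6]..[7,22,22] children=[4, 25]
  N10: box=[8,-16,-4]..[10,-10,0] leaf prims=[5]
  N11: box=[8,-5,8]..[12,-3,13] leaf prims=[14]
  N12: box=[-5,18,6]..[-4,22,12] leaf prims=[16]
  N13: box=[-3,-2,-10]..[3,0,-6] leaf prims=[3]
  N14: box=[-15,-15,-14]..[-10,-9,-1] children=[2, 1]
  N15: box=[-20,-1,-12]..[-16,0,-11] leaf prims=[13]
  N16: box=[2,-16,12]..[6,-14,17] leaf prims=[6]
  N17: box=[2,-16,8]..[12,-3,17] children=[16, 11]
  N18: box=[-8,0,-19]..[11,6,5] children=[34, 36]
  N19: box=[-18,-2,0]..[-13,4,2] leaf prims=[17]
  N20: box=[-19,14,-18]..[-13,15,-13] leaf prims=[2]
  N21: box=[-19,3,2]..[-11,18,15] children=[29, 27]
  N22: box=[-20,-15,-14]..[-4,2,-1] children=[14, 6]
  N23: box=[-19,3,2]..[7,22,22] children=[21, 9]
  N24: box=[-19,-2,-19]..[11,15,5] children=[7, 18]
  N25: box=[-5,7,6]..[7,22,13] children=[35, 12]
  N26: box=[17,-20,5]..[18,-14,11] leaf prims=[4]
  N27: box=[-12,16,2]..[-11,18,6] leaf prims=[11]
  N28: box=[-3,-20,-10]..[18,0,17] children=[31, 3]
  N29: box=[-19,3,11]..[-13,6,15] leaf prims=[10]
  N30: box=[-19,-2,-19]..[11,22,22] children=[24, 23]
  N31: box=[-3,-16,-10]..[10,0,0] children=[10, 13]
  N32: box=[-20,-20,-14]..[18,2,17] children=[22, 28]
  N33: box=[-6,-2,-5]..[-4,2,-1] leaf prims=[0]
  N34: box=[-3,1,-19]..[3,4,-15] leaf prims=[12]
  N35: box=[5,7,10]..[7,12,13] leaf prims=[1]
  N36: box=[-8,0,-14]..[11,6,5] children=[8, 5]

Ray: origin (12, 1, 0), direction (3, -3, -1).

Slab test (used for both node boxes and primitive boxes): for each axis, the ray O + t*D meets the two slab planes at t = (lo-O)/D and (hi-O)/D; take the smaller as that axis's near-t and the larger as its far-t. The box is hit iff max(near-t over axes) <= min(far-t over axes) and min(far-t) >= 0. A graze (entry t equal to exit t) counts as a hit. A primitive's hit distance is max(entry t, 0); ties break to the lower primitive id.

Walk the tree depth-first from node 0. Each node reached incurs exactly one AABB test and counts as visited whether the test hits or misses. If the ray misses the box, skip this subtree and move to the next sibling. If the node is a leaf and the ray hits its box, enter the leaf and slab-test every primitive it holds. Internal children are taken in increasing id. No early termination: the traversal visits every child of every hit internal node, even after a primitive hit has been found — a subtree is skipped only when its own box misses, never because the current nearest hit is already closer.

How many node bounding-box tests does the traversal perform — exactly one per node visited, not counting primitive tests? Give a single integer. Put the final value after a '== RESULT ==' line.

Traverse from the root:
N0 x:[-32/3,2] y:[-7,7] z:[-22,19] -> hit [-7,2], descend [30, 32]
  N30 x:[-31/3,-1/3] y:[-7,1] z:[-22,19] -> miss, prune
  N32 x:[-32/3,2] y:[-1/3,7] z:[-17,14] -> hit [-1/3,2], descend [22, 28]
    N22 x:[-32/3,-16/3] y:[-1/3,16/3] z:[1,14] -> miss, prune
    N28 x:[-5,2] y:[1/3,7] z:[-17,10] -> hit [1/3,2], descend [3, 31]
      N3 x:[-10/3,2] y:[4/3,7] z:[-17,-5] -> miss, prune
      N31 x:[-5,-2/3] y:[1/3,17/3] z:[0,10] -> miss, prune

Visited [0, 30, 32, 22, 28, 3, 31]. Tests: 7 box, 0 leaf. Nearest: miss.

== RESULT ==
7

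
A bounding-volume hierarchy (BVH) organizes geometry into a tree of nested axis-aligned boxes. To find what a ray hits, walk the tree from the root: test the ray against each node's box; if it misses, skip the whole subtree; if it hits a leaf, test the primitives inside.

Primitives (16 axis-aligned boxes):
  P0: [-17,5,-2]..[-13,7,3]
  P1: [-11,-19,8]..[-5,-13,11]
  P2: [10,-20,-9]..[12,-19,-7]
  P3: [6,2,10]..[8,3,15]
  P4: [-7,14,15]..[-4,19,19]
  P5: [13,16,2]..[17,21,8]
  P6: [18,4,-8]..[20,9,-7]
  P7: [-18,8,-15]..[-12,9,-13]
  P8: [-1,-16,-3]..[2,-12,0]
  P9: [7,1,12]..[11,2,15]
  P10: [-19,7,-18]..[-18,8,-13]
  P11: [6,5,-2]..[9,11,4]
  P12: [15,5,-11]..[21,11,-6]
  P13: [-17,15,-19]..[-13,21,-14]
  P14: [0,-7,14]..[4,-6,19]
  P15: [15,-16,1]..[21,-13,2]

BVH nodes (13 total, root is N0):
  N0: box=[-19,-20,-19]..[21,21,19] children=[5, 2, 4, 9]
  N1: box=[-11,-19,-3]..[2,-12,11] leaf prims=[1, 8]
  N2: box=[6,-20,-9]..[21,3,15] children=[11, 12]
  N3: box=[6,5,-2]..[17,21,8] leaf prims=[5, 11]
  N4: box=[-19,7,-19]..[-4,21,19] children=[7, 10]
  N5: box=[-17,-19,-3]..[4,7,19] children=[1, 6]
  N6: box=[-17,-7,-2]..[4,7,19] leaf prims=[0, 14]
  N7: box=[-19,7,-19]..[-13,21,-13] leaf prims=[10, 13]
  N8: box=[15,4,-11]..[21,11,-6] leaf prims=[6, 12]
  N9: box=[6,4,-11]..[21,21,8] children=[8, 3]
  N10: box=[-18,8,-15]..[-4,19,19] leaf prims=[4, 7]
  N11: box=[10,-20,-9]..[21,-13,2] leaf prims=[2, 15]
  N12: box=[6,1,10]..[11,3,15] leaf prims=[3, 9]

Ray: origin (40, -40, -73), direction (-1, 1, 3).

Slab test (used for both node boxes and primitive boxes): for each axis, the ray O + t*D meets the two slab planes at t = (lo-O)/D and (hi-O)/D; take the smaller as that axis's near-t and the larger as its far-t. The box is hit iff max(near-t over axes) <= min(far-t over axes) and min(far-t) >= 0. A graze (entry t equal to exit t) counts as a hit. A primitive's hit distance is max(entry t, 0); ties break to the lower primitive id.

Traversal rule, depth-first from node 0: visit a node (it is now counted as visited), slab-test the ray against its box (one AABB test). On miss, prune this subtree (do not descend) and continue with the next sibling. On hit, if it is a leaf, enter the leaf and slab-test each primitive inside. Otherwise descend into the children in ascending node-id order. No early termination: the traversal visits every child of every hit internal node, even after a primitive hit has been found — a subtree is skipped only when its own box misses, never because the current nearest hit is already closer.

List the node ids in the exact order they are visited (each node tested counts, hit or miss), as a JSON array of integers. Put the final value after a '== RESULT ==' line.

Walk:
N0 x:[19,59] y:[20,61] z:[18,92/3] -> hit [20,92/3], descend [2, 4, 5, 9]
  N2 x:[19,34] y:[20,43] z:[64/3,88/3] -> hit [64/3,88/3], descend [11, 12]
    N11 x:[19,30] y:[20,27] z:[64/3,25] -> hit [64/3,25] leaf, test {P2(miss), P15@t=74/3}
    N12 x:[29,34] y:[41,43] z:[83/3,88/3] -> miss, prune
  N4 x:[44,59] y:[47,61] z:[18,92/3] -> miss, prune
  N5 x:[36,57] y:[21,47] z:[70/3,92/3] -> miss, prune
  N9 x:[19,34] y:[44,61] z:[62/3,27] -> miss, prune

order=[0, 2, 11, 12, 4, 5, 9]  |boxes|=7  |leaves|=1  hit=P15

== RESULT ==
[0, 2, 11, 12, 4, 5, 9]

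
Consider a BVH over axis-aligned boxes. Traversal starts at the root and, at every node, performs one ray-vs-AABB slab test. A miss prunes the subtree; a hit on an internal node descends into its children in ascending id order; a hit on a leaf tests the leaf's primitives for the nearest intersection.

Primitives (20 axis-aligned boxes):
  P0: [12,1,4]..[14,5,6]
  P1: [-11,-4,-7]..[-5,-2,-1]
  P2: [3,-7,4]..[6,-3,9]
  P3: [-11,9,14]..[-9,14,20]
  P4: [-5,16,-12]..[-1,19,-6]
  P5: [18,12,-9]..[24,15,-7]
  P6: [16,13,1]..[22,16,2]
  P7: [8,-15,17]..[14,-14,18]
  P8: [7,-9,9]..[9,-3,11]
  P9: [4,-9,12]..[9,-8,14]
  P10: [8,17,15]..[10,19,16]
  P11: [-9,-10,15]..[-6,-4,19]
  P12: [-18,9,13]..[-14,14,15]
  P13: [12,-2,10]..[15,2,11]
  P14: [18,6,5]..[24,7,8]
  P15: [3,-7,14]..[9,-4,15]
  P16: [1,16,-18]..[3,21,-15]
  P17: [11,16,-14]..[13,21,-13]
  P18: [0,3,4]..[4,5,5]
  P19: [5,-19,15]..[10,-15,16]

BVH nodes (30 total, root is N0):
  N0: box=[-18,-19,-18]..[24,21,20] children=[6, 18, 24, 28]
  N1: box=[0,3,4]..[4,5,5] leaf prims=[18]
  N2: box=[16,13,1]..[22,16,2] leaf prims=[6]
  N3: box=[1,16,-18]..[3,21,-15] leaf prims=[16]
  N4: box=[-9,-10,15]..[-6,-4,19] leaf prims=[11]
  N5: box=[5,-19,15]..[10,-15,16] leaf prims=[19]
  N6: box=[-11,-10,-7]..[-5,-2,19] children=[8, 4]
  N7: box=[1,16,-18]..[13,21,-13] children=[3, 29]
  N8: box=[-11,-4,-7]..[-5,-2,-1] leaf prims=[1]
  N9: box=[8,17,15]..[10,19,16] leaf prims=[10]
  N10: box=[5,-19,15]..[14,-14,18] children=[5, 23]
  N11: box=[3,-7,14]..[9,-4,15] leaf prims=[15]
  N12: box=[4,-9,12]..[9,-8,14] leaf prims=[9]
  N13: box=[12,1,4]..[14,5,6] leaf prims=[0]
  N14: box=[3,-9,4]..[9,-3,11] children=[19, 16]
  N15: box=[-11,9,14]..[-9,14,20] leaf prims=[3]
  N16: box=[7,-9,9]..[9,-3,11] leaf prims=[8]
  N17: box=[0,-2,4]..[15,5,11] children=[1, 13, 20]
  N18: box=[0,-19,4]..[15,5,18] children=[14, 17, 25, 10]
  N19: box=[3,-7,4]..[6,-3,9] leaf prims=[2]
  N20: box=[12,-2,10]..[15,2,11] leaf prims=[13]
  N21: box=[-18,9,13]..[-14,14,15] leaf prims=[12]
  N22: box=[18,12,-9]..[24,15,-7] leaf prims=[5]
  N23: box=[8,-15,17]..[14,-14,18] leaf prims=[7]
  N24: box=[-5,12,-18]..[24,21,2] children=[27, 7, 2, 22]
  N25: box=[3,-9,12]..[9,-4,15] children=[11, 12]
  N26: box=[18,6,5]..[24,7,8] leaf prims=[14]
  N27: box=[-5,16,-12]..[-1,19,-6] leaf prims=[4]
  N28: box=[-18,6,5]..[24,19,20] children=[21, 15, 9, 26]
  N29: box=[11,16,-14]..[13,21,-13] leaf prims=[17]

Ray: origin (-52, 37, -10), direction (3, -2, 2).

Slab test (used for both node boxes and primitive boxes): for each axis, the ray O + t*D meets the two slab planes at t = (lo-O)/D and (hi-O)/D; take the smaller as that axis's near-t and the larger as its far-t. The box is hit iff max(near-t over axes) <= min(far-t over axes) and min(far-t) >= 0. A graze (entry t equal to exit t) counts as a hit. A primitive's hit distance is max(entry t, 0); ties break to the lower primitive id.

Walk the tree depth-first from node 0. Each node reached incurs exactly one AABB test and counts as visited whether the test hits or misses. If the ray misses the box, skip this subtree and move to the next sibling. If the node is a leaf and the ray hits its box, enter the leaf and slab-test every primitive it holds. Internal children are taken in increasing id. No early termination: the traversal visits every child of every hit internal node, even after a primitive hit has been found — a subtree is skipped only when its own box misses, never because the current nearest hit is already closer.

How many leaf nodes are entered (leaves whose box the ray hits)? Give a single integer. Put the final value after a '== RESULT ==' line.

Walk:
N0 x:[34/3,76/3] y:[8,28] z:[-4,15] -> hit [34/3,15], descend [6, 18, 24, 28]
  N6 x:[41/3,47/3] y:[39/2,47/2] z:[3/2,29/2] -> miss, prune
  N18 x:[52/3,67/3] y:[16,28] z:[7,14] -> miss, prune
  N24 x:[47/3,76/3] y:[8,25/2] z:[-4,6] -> miss, prune
  N28 x:[34/3,76/3] y:[9,31/2] z:[15/2,15] -> hit [34/3,15], descend [9, 15, 21, 26]
    N9 x:[20,62/3] y:[9,10] z:[25/2,13] -> miss, prune
    N15 x:[41/3,43/3] y:[23/2,14] z:[12,15] -> hit [41/3,14] leaf, test {P3@t=41/3}
    N21 x:[34/3,38/3] y:[23/2,14] z:[23/2,25/2] -> hit [23/2,25/2] leaf, test {P12@t=23/2}
    N26 x:[70/3,76/3] y:[15,31/2] z:[15/2,9] -> miss, prune

Summary -> nodes [0, 6, 18, 24, 28, 9, 15, 21, 26]; box-tests=9; leaf-entries=2; first=P12

== RESULT ==
2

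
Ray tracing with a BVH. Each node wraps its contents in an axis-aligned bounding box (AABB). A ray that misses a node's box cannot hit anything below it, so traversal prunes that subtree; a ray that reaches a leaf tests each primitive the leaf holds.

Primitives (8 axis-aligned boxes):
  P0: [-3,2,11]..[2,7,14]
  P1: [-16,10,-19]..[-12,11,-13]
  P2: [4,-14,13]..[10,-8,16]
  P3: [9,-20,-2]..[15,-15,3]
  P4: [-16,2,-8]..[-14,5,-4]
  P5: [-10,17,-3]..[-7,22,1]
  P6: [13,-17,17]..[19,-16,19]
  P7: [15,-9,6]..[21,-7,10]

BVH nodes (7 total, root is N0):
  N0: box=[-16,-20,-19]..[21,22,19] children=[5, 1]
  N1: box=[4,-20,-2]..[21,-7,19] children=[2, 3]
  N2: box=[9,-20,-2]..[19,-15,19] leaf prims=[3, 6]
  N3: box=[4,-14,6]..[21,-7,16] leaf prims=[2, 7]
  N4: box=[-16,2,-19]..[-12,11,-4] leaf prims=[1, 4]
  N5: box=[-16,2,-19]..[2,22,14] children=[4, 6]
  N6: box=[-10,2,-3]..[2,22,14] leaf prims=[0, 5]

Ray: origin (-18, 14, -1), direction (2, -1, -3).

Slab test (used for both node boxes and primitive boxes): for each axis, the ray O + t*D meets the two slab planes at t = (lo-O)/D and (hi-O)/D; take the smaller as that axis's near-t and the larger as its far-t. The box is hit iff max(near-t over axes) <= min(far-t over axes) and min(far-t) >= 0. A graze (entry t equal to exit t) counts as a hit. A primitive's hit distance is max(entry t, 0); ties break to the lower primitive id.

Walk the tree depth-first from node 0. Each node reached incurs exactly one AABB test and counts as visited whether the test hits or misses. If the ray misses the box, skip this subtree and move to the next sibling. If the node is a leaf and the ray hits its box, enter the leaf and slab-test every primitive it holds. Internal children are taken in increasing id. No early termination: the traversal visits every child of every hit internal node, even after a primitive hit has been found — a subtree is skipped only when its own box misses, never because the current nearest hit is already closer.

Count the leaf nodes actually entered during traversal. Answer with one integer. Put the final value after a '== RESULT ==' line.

Traverse from the root:
N0 x:[1,39/2] y:[-8,34] z:[-20/3,6] -> hit [1,6], descend [1, 5]
  N1 x:[11,39/2] y:[21,34] z:[-20/3,1/3] -> miss, prune
  N5 x:[1,10] y:[-8,12] z:[-5,6] -> hit [1,6], descend [4, 6]
    N4 x:[1,3] y:[3,12] z:[1,6] -> hit [3,3] leaf, test {P1(miss), P4(miss)}
    N6 x:[4,10] y:[-8,12] z:[-5,2/3] -> miss, prune

Visited [0, 1, 5, 4, 6]. Tests: 5 box, 1 leaf. Nearest: miss.

== RESULT ==
1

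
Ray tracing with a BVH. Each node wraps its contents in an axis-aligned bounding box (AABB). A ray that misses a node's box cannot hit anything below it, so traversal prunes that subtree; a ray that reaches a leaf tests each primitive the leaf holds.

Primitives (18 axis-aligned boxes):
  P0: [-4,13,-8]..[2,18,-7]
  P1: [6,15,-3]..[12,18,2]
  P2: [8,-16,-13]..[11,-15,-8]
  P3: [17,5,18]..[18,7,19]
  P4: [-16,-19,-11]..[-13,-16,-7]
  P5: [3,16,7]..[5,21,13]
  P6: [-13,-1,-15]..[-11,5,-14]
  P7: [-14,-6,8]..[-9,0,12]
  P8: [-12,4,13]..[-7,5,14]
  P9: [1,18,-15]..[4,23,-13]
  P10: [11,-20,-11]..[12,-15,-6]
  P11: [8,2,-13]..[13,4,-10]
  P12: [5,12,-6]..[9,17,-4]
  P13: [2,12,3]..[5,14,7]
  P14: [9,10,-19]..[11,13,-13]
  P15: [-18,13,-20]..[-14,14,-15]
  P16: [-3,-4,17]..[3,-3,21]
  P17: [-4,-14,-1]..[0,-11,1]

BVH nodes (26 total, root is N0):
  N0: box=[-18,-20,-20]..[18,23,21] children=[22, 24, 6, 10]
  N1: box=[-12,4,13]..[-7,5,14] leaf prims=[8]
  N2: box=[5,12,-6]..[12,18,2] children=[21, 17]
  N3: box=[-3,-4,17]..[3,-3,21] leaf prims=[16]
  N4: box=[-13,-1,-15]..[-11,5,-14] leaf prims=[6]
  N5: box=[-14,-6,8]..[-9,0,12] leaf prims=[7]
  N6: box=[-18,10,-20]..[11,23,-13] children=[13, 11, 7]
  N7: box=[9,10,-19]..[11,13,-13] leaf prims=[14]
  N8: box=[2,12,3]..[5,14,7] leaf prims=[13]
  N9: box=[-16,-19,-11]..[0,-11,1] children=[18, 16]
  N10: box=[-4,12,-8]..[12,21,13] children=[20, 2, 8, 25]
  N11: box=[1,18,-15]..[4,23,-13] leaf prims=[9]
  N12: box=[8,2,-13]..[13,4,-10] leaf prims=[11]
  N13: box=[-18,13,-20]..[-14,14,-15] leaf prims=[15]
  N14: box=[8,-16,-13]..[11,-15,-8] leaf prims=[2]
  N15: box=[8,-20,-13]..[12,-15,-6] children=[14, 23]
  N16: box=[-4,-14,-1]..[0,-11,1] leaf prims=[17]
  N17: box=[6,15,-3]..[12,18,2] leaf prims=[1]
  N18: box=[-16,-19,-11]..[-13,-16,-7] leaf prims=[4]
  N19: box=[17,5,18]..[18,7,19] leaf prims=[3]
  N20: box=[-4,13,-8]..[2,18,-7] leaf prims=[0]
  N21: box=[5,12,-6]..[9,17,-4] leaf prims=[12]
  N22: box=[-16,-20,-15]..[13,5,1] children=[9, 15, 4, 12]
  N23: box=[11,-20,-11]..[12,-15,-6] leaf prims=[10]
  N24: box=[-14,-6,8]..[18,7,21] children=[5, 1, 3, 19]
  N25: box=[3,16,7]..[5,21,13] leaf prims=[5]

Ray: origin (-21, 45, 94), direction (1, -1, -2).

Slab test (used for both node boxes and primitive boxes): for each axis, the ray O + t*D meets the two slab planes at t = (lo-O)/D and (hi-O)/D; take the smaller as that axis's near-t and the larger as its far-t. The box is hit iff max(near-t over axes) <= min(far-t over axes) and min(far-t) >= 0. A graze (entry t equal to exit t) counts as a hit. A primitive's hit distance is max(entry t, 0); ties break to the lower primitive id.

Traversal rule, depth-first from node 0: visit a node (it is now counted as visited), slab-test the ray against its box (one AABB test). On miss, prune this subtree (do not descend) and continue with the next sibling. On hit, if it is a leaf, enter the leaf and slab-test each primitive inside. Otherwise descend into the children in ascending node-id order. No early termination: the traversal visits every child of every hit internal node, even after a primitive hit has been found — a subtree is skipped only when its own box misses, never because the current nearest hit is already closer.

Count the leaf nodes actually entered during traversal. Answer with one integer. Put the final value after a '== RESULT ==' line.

Trace the traversal:
N0 x:[3,39] y:[22,65] z:[73/2,57] -> hit [73/2,39], descend [6, 10, 22, 24]
  N6 x:[3,32] y:[22,35] z:[107/2,57] -> miss, prune
  N10 x:[17,33] y:[24,33] z:[81/2,51] -> miss, prune
  N22 x:[5,34] y:[40,65] z:[93/2,109/2] -> miss, prune
  N24 x:[7,39] y:[38,51] z:[73/2,43] -> hit [38,39], descend [1, 3, 5, 19]
    N1 x:[9,14] y:[40,41] z:[40,81/2] -> miss, prune
    N3 x:[18,24] y:[48,49] z:[73/2,77/2] -> miss, prune
    N5 x:[7,12] y:[45,51] z:[41,43] -> miss, prune
    N19 x:[38,39] y:[38,40] z:[75/2,38] -> hit [38,38] leaf, test {P3@t=38}

order=[0, 6, 10, 22, 24, 1, 3, 5, 19]  |boxes|=9  |leaves|=1  hit=P3

== RESULT ==
1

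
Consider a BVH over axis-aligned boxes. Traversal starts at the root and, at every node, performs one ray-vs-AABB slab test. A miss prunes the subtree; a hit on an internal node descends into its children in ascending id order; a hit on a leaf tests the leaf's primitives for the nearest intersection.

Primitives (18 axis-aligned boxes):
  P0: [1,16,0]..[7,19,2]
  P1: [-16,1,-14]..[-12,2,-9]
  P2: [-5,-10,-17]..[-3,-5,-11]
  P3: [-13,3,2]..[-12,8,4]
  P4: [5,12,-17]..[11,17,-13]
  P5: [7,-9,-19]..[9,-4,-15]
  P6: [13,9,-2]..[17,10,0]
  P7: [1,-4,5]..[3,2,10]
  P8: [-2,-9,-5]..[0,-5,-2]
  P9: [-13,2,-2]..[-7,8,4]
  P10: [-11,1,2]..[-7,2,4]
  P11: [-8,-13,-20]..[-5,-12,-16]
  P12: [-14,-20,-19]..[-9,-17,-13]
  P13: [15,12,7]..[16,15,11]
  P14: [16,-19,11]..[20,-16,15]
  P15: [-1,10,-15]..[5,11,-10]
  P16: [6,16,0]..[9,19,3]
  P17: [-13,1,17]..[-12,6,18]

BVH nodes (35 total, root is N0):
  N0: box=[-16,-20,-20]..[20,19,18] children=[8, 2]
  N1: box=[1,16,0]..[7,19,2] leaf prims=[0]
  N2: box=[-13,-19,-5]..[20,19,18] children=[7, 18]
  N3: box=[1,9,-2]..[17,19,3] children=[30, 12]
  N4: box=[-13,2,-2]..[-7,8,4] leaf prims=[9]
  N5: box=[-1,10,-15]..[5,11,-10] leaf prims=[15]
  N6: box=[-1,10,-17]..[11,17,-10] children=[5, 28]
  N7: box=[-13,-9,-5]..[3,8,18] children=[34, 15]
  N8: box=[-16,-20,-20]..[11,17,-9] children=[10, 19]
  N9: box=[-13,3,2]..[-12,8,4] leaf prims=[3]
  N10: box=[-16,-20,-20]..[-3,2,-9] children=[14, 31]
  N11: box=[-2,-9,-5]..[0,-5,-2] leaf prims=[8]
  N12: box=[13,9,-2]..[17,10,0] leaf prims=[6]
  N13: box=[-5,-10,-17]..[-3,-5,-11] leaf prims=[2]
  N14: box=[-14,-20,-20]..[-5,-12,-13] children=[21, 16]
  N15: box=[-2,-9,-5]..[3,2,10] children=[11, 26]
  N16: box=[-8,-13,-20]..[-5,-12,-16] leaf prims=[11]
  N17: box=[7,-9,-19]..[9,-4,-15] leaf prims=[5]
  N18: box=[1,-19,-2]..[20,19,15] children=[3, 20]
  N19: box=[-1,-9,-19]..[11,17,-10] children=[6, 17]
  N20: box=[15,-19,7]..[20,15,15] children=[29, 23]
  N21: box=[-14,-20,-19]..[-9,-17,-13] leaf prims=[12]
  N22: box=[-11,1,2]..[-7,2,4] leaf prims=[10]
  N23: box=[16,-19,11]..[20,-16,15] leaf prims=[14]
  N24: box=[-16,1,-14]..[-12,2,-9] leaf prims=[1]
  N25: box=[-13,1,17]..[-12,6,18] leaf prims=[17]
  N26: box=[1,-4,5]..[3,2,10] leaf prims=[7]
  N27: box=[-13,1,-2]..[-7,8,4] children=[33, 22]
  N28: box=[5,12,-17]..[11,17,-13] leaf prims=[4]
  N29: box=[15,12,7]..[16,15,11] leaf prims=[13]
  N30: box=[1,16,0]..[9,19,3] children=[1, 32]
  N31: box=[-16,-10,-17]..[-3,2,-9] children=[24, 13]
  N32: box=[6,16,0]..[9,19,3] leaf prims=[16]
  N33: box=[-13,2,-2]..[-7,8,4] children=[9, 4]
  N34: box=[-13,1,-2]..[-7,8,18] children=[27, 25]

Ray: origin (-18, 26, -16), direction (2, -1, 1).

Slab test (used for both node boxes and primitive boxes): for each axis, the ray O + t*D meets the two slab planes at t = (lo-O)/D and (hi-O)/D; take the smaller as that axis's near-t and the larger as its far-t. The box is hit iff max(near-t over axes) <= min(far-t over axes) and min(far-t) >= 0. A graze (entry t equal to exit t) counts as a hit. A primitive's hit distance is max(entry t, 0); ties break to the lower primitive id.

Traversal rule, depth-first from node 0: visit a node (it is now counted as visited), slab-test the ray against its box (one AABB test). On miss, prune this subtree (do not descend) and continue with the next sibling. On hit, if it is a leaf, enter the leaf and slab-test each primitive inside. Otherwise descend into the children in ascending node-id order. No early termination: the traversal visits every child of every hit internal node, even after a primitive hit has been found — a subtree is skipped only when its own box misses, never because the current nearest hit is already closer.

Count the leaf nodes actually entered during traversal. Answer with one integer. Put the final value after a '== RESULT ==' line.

Trace the traversal:
N0 x:[1,19] y:[7,46] z:[-4,34] -> hit [7,19], descend [2, 8]
  N2 x:[5/2,19] y:[7,45] z:[11,34] -> hit [11,19], descend [7, 18]
    N7 x:[5/2,21/2] y:[18,35] z:[11,34] -> miss, prune
    N18 x:[19/2,19] y:[7,45] z:[14,31] -> hit [14,19], descend [3, 20]
      N3 x:[19/2,35/2] y:[7,17] z:[14,19] -> hit [14,17], descend [12, 30]
        N12 x:[31/2,35/2] y:[16,17] z:[14,16] -> hit [16,16] leaf, test {P6@t=16}
        N30 x:[19/2,27/2] y:[7,10] z:[16,19] -> miss, prune
      N20 x:[33/2,19] y:[11,45] z:[23,31] -> miss, prune
  N8 x:[1,29/2] y:[9,46] z:[-4,7] -> miss, prune

order=[0, 2, 7, 18, 3, 12, 30, 20, 8]  |boxes|=9  |leaves|=1  hit=P6

== RESULT ==
1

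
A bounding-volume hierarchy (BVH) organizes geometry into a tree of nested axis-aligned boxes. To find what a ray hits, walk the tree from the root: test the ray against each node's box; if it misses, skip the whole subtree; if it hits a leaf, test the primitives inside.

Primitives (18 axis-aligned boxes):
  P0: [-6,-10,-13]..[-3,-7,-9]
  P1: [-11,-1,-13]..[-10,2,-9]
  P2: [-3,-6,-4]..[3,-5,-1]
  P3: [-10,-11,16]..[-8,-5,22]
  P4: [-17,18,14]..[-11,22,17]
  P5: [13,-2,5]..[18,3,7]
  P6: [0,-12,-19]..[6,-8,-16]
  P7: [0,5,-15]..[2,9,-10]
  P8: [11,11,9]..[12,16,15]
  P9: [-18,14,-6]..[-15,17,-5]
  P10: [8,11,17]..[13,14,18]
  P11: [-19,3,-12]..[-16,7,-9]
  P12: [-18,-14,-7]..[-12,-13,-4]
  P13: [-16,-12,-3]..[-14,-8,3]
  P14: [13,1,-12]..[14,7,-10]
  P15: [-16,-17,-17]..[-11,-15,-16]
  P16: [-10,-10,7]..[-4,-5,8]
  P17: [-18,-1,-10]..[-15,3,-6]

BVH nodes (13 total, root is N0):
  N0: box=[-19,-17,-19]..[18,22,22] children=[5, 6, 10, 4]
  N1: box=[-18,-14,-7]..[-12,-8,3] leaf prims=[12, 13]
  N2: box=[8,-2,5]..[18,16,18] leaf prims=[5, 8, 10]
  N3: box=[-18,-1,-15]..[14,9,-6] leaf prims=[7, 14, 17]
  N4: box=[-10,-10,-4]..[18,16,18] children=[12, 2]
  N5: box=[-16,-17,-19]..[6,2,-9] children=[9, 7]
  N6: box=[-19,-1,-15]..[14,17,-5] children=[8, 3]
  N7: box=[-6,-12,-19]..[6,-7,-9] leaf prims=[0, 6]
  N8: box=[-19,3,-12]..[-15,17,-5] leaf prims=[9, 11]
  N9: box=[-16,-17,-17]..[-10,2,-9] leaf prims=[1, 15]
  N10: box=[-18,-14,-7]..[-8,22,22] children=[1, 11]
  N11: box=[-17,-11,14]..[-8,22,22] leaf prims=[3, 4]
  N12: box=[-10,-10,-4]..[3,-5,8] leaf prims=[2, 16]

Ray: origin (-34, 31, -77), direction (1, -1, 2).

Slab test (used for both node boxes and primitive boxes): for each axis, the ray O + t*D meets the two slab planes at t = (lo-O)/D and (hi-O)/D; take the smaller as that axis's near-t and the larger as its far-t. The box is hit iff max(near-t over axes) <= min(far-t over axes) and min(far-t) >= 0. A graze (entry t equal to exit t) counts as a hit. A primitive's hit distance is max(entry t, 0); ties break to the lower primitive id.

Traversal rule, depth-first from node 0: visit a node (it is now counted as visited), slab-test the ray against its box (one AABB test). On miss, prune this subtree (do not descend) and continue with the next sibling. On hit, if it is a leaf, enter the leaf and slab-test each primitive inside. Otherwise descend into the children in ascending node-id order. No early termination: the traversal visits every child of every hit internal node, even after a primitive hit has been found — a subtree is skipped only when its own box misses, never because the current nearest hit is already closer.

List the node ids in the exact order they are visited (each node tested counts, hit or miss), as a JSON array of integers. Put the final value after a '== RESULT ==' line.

Trace the traversal:
N0 x:[15,52] y:[9,48] z:[29,99/2] -> hit [29,48], descend [4, 5, 6, 10]
  N4 x:[24,52] y:[15,41] z:[73/2,95/2] -> hit [73/2,41], descend [2, 12]
    N2 x:[42,52] y:[15,33] z:[41,95/2] -> miss, prune
    N12 x:[24,37] y:[36,41] z:[73/2,85/2] -> hit [73/2,37] leaf, test {P2@t=73/2, P16(miss)}
  N5 x:[18,40] y:[29,48] z:[29,34] -> hit [29,34], descend [7, 9]
    N7 x:[28,40] y:[38,43] z:[29,34] -> miss, prune
    N9 x:[18,24] y:[29,48] z:[30,34] -> miss, prune
  N6 x:[15,48] y:[14,32] z:[31,36] -> hit [31,32], descend [3, 8]
    N3 x:[16,48] y:[22,32] z:[31,71/2] -> hit [31,32] leaf, test {P7(miss), P14(miss), P17(miss)}
    N8 x:[15,19] y:[14,28] z:[65/2,36] -> miss, prune
  N10 x:[16,26] y:[9,45] z:[35,99/2] -> miss, prune

order=[0, 4, 2, 12, 5, 7, 9, 6, 3, 8, 10]  |boxes|=11  |leaves|=2  hit=P2

== RESULT ==
[0, 4, 2, 12, 5, 7, 9, 6, 3, 8, 10]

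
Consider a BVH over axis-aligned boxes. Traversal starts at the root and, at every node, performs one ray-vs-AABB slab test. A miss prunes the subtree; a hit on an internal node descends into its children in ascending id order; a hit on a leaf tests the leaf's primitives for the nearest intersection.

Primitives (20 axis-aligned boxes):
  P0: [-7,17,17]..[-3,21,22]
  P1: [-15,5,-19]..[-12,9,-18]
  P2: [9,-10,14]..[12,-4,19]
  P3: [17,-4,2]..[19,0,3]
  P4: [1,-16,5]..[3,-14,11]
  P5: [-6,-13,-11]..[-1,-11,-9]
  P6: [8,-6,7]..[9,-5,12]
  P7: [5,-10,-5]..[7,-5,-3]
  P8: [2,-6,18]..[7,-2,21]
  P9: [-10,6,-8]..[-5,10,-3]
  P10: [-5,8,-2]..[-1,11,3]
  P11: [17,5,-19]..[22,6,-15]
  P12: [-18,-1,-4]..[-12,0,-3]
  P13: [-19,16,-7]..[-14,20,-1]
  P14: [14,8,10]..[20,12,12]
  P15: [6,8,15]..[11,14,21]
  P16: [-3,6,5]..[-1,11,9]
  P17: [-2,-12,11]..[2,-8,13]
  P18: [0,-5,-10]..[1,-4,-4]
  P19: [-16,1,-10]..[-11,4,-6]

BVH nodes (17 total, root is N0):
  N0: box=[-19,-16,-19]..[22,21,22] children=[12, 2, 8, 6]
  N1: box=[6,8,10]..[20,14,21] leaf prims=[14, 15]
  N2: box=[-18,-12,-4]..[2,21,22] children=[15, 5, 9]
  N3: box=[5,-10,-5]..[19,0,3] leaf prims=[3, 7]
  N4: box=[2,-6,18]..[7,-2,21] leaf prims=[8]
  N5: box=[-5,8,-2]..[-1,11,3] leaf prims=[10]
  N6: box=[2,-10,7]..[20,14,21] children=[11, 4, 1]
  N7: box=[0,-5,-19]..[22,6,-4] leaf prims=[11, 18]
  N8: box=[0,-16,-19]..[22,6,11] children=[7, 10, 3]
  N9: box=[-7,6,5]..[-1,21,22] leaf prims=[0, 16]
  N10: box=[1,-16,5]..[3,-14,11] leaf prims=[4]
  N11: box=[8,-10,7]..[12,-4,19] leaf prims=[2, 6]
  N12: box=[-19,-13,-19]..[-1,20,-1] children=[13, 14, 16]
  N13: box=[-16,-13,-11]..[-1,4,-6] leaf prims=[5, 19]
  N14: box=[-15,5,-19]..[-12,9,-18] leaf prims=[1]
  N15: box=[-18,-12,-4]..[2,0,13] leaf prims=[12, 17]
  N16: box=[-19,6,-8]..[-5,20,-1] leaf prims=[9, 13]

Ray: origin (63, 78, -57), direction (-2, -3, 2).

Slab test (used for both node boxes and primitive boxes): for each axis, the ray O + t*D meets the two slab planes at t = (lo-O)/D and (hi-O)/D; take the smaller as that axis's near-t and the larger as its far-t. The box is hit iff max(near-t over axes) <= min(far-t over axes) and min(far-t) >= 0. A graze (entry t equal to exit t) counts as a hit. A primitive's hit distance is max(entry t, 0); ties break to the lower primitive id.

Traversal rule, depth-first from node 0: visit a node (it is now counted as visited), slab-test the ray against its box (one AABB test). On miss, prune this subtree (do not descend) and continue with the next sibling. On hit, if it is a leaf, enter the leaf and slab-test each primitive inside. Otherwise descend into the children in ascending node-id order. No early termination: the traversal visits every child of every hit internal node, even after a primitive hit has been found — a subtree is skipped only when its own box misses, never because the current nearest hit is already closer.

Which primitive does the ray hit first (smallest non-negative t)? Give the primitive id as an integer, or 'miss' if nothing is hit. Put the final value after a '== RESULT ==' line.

Trace the traversal:
N0 x:[41/2,41] y:[19,94/3] z:[19,79/2] -> hit [41/2,94/3], descend [2, 6, 8, 12]
  N2 x:[61/2,81/2] y:[19,30] z:[53/2,79/2] -> miss, prune
  N6 x:[43/2,61/2] y:[64/3,88/3] z:[32,39] -> miss, prune
  N8 x:[41/2,63/2] y:[24,94/3] z:[19,34] -> hit [24,94/3], descend [3, 7, 10]
    N3 x:[22,29] y:[26,88/3] z:[26,30] -> hit [26,29] leaf, test {P3(miss), P7(miss)}
    N7 x:[41/2,63/2] y:[24,83/3] z:[19,53/2] -> hit [24,53/2] leaf, test {P11(miss), P18(miss)}
    N10 x:[30,31] y:[92/3,94/3] z:[31,34] -> hit [31,31] leaf, test {P4@t=31}
  N12 x:[32,41] y:[58/3,91/3] z:[19,28] -> miss, prune

8 AABB tests over nodes [0, 2, 6, 8, 3, 7, 10, 12]; 3 leaves entered; closest P4.

== RESULT ==
4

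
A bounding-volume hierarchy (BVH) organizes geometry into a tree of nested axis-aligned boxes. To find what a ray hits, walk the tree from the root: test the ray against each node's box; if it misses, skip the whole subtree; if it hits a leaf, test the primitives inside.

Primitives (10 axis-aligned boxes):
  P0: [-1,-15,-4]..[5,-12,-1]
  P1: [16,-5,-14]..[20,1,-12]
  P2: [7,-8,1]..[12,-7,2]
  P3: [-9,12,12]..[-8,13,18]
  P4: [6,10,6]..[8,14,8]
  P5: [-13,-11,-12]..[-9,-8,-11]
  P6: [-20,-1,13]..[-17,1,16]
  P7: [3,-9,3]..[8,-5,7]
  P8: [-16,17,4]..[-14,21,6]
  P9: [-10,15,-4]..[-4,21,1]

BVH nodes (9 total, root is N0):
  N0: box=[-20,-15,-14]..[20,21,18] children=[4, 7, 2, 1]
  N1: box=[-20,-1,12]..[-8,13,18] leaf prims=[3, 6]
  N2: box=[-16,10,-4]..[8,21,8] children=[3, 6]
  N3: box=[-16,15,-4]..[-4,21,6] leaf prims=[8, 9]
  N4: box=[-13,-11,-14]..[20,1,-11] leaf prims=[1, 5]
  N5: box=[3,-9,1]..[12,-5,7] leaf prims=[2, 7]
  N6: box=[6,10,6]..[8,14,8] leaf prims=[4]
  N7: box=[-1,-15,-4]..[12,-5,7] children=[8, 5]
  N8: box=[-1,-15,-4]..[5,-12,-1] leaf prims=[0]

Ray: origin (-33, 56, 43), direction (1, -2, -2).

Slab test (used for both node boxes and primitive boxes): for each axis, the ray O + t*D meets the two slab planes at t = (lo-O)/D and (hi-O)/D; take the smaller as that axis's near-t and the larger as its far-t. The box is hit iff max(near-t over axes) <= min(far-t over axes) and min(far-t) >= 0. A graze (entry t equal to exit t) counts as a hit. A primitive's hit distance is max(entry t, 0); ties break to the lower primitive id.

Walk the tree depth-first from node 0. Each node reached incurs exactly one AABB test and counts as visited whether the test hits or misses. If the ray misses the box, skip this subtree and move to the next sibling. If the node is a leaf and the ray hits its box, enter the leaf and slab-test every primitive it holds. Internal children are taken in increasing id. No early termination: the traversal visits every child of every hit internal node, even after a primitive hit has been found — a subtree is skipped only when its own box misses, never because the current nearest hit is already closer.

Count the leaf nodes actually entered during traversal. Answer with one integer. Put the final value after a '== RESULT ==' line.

Trace the traversal:
N0 x:[13,53] y:[35/2,71/2] z:[25/2,57/2] -> hit [35/2,57/2], descend [1, 2, 4, 7]
  N1 x:[13,25] y:[43/2,57/2] z:[25/2,31/2] -> miss, prune
  N2 x:[17,41] y:[35/2,23] z:[35/2,47/2] -> hit [35/2,23], descend [3, 6]
    N3 x:[17,29] y:[35/2,41/2] z:[37/2,47/2] -> hit [37/2,41/2] leaf, test {P8@t=37/2, P9(miss)}
    N6 x:[39,41] y:[21,23] z:[35/2,37/2] -> miss, prune
  N4 x:[20,53] y:[55/2,67/2] z:[27,57/2] -> hit [55/2,57/2] leaf, test {P1(miss), P5(miss)}
  N7 x:[32,45] y:[61/2,71/2] z:[18,47/2] -> miss, prune

Summary -> nodes [0, 1, 2, 3, 6, 4, 7]; box-tests=7; leaf-entries=2; first=P8

== RESULT ==
2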